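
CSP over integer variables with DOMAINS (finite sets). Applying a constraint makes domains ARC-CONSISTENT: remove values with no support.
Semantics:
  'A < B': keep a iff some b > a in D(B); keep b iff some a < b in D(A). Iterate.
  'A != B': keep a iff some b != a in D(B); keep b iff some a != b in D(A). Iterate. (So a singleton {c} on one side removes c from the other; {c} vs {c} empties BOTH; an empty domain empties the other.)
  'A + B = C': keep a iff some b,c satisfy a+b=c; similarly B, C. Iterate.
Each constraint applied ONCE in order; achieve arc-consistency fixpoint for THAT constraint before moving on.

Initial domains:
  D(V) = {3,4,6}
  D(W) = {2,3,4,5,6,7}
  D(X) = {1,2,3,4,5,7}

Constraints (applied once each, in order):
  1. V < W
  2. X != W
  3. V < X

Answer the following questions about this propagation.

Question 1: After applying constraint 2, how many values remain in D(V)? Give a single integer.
Answer: 3

Derivation:
Constraint 1 (V < W) on D(V)={3,4,6} D(W)={2,3,4,5,6,7}: W {2,3,4,5,6,7}->{4,5,6,7}
Constraint 2 (X != W) on D(X)={1,2,3,4,5,7} D(W)={4,5,6,7}: no change
So after constraint 2: D(V)={3,4,6}, size = 3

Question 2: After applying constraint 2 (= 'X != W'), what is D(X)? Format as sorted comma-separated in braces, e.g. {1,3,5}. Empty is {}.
Answer: {1,2,3,4,5,7}

Derivation:
Constraint 1 (V < W) on D(V)={3,4,6} D(W)={2,3,4,5,6,7}: W {2,3,4,5,6,7}->{4,5,6,7}
Constraint 2 (X != W) on D(X)={1,2,3,4,5,7} D(W)={4,5,6,7}: no change
So after constraint 2: D(X) = {1,2,3,4,5,7}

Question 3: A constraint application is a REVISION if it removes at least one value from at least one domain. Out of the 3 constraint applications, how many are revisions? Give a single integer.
Answer: 2

Derivation:
Constraint 1 (V < W) on D(V)={3,4,6} D(W)={2,3,4,5,6,7}: W {2,3,4,5,6,7}->{4,5,6,7} => REVISION
Constraint 2 (X != W) on D(X)={1,2,3,4,5,7} D(W)={4,5,6,7}: no change => not a revision
Constraint 3 (V < X) on D(V)={3,4,6} D(X)={1,2,3,4,5,7}: X {1,2,3,4,5,7}->{4,5,7} => REVISION
Total revisions = 2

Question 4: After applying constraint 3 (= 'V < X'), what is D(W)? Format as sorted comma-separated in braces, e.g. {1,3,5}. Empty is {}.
Constraint 1 (V < W) on D(V)={3,4,6} D(W)={2,3,4,5,6,7}: W {2,3,4,5,6,7}->{4,5,6,7}
Constraint 2 (X != W) on D(X)={1,2,3,4,5,7} D(W)={4,5,6,7}: no change
Constraint 3 (V < X) on D(V)={3,4,6} D(X)={1,2,3,4,5,7}: X {1,2,3,4,5,7}->{4,5,7}
So after constraint 3: D(W) = {4,5,6,7}

Answer: {4,5,6,7}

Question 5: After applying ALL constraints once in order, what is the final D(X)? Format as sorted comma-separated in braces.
Constraint 1 (V < W) on D(V)={3,4,6} D(W)={2,3,4,5,6,7}: W {2,3,4,5,6,7}->{4,5,6,7}
Constraint 2 (X != W) on D(X)={1,2,3,4,5,7} D(W)={4,5,6,7}: no change
Constraint 3 (V < X) on D(V)={3,4,6} D(X)={1,2,3,4,5,7}: X {1,2,3,4,5,7}->{4,5,7}
So after all 3 constraints: D(X) = {4,5,7}

Answer: {4,5,7}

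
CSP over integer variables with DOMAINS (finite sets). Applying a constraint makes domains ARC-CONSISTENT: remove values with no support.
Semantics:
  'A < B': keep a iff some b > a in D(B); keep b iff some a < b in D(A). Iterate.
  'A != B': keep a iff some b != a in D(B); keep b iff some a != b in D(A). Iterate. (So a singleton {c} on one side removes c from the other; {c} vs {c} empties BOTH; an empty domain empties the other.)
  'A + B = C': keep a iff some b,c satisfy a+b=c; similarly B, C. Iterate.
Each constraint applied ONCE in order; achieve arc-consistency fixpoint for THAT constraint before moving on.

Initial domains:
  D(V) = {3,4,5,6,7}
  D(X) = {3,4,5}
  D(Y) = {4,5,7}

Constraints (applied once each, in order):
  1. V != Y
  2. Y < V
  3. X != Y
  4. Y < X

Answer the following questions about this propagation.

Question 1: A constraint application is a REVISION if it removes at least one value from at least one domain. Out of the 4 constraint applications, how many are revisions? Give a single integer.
Constraint 1 (V != Y) on D(V)={3,4,5,6,7} D(Y)={4,5,7}: no change => not a revision
Constraint 2 (Y < V) on D(Y)={4,5,7} D(V)={3,4,5,6,7}: Y {4,5,7}->{4,5}; V {3,4,5,6,7}->{5,6,7} => REVISION
Constraint 3 (X != Y) on D(X)={3,4,5} D(Y)={4,5}: no change => not a revision
Constraint 4 (Y < X) on D(Y)={4,5} D(X)={3,4,5}: Y {4,5}->{4}; X {3,4,5}->{5} => REVISION
Total revisions = 2

Answer: 2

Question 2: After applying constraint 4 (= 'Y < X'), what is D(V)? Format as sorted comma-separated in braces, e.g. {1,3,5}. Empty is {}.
Answer: {5,6,7}

Derivation:
Constraint 1 (V != Y) on D(V)={3,4,5,6,7} D(Y)={4,5,7}: no change
Constraint 2 (Y < V) on D(Y)={4,5,7} D(V)={3,4,5,6,7}: Y {4,5,7}->{4,5}; V {3,4,5,6,7}->{5,6,7}
Constraint 3 (X != Y) on D(X)={3,4,5} D(Y)={4,5}: no change
Constraint 4 (Y < X) on D(Y)={4,5} D(X)={3,4,5}: Y {4,5}->{4}; X {3,4,5}->{5}
So after constraint 4: D(V) = {5,6,7}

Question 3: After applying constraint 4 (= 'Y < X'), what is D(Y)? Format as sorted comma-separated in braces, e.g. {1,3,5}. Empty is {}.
Constraint 1 (V != Y) on D(V)={3,4,5,6,7} D(Y)={4,5,7}: no change
Constraint 2 (Y < V) on D(Y)={4,5,7} D(V)={3,4,5,6,7}: Y {4,5,7}->{4,5}; V {3,4,5,6,7}->{5,6,7}
Constraint 3 (X != Y) on D(X)={3,4,5} D(Y)={4,5}: no change
Constraint 4 (Y < X) on D(Y)={4,5} D(X)={3,4,5}: Y {4,5}->{4}; X {3,4,5}->{5}
So after constraint 4: D(Y) = {4}

Answer: {4}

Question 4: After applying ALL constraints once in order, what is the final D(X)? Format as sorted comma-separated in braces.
Constraint 1 (V != Y) on D(V)={3,4,5,6,7} D(Y)={4,5,7}: no change
Constraint 2 (Y < V) on D(Y)={4,5,7} D(V)={3,4,5,6,7}: Y {4,5,7}->{4,5}; V {3,4,5,6,7}->{5,6,7}
Constraint 3 (X != Y) on D(X)={3,4,5} D(Y)={4,5}: no change
Constraint 4 (Y < X) on D(Y)={4,5} D(X)={3,4,5}: Y {4,5}->{4}; X {3,4,5}->{5}
So after all 4 constraints: D(X) = {5}

Answer: {5}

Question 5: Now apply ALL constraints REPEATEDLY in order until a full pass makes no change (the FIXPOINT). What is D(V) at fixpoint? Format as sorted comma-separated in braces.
pass 0 (initial): D(V)={3,4,5,6,7}
pass 1: V {3,4,5,6,7}->{5,6,7}; X {3,4,5}->{5}; Y {4,5,7}->{4}
pass 2: no change
Fixpoint after 2 passes: D(V) = {5,6,7}

Answer: {5,6,7}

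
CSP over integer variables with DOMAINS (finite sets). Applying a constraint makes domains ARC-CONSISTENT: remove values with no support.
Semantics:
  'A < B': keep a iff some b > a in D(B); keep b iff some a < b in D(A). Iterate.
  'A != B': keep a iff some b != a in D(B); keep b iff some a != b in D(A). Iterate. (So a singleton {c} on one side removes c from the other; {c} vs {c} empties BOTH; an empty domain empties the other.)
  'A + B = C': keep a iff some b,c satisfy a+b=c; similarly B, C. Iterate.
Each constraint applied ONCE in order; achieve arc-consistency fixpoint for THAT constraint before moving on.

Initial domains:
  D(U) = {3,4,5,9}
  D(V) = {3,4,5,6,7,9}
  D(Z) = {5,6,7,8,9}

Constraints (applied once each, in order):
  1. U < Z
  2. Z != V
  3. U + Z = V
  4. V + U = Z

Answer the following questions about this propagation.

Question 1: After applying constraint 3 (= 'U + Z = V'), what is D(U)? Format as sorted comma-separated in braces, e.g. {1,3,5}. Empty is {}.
Constraint 1 (U < Z) on D(U)={3,4,5,9} D(Z)={5,6,7,8,9}: U {3,4,5,9}->{3,4,5}
Constraint 2 (Z != V) on D(Z)={5,6,7,8,9} D(V)={3,4,5,6,7,9}: no change
Constraint 3 (U + Z = V) on D(U)={3,4,5} D(Z)={5,6,7,8,9} D(V)={3,4,5,6,7,9}: U {3,4,5}->{3,4}; Z {5,6,7,8,9}->{5,6}; V {3,4,5,6,7,9}->{9}
So after constraint 3: D(U) = {3,4}

Answer: {3,4}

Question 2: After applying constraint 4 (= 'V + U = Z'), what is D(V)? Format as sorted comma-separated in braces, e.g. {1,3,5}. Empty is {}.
Answer: {}

Derivation:
Constraint 1 (U < Z) on D(U)={3,4,5,9} D(Z)={5,6,7,8,9}: U {3,4,5,9}->{3,4,5}
Constraint 2 (Z != V) on D(Z)={5,6,7,8,9} D(V)={3,4,5,6,7,9}: no change
Constraint 3 (U + Z = V) on D(U)={3,4,5} D(Z)={5,6,7,8,9} D(V)={3,4,5,6,7,9}: U {3,4,5}->{3,4}; Z {5,6,7,8,9}->{5,6}; V {3,4,5,6,7,9}->{9}
Constraint 4 (V + U = Z) on D(V)={9} D(U)={3,4} D(Z)={5,6}: V {9}->{}; U {3,4}->{}; Z {5,6}->{}
So after constraint 4: D(V) = {}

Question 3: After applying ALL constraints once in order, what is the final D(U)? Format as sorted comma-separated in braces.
Constraint 1 (U < Z) on D(U)={3,4,5,9} D(Z)={5,6,7,8,9}: U {3,4,5,9}->{3,4,5}
Constraint 2 (Z != V) on D(Z)={5,6,7,8,9} D(V)={3,4,5,6,7,9}: no change
Constraint 3 (U + Z = V) on D(U)={3,4,5} D(Z)={5,6,7,8,9} D(V)={3,4,5,6,7,9}: U {3,4,5}->{3,4}; Z {5,6,7,8,9}->{5,6}; V {3,4,5,6,7,9}->{9}
Constraint 4 (V + U = Z) on D(V)={9} D(U)={3,4} D(Z)={5,6}: V {9}->{}; U {3,4}->{}; Z {5,6}->{}
So after all 4 constraints: D(U) = {}

Answer: {}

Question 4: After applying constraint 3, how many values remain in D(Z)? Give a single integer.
Constraint 1 (U < Z) on D(U)={3,4,5,9} D(Z)={5,6,7,8,9}: U {3,4,5,9}->{3,4,5}
Constraint 2 (Z != V) on D(Z)={5,6,7,8,9} D(V)={3,4,5,6,7,9}: no change
Constraint 3 (U + Z = V) on D(U)={3,4,5} D(Z)={5,6,7,8,9} D(V)={3,4,5,6,7,9}: U {3,4,5}->{3,4}; Z {5,6,7,8,9}->{5,6}; V {3,4,5,6,7,9}->{9}
So after constraint 3: D(Z)={5,6}, size = 2

Answer: 2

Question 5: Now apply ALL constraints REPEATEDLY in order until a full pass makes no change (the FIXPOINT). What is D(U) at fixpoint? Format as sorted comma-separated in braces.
pass 0 (initial): D(U)={3,4,5,9}
pass 1: U {3,4,5,9}->{}; V {3,4,5,6,7,9}->{}; Z {5,6,7,8,9}->{}
pass 2: no change
Fixpoint after 2 passes: D(U) = {}

Answer: {}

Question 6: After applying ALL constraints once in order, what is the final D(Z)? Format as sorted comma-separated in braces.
Answer: {}

Derivation:
Constraint 1 (U < Z) on D(U)={3,4,5,9} D(Z)={5,6,7,8,9}: U {3,4,5,9}->{3,4,5}
Constraint 2 (Z != V) on D(Z)={5,6,7,8,9} D(V)={3,4,5,6,7,9}: no change
Constraint 3 (U + Z = V) on D(U)={3,4,5} D(Z)={5,6,7,8,9} D(V)={3,4,5,6,7,9}: U {3,4,5}->{3,4}; Z {5,6,7,8,9}->{5,6}; V {3,4,5,6,7,9}->{9}
Constraint 4 (V + U = Z) on D(V)={9} D(U)={3,4} D(Z)={5,6}: V {9}->{}; U {3,4}->{}; Z {5,6}->{}
So after all 4 constraints: D(Z) = {}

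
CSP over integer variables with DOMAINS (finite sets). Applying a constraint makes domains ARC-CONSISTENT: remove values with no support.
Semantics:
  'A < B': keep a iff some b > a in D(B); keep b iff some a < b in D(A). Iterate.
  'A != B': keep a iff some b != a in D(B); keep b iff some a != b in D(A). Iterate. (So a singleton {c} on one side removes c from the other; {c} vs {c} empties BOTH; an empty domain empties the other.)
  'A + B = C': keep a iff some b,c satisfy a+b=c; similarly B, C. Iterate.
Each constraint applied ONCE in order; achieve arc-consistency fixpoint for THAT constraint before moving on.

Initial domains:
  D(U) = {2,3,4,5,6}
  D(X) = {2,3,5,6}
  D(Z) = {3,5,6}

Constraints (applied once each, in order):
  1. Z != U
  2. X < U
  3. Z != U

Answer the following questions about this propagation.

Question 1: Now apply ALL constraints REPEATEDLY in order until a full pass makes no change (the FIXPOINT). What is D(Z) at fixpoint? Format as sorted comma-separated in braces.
pass 0 (initial): D(Z)={3,5,6}
pass 1: U {2,3,4,5,6}->{3,4,5,6}; X {2,3,5,6}->{2,3,5}
pass 2: no change
Fixpoint after 2 passes: D(Z) = {3,5,6}

Answer: {3,5,6}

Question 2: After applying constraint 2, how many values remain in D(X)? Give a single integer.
Constraint 1 (Z != U) on D(Z)={3,5,6} D(U)={2,3,4,5,6}: no change
Constraint 2 (X < U) on D(X)={2,3,5,6} D(U)={2,3,4,5,6}: X {2,3,5,6}->{2,3,5}; U {2,3,4,5,6}->{3,4,5,6}
So after constraint 2: D(X)={2,3,5}, size = 3

Answer: 3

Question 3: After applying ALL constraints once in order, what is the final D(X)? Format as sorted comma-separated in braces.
Constraint 1 (Z != U) on D(Z)={3,5,6} D(U)={2,3,4,5,6}: no change
Constraint 2 (X < U) on D(X)={2,3,5,6} D(U)={2,3,4,5,6}: X {2,3,5,6}->{2,3,5}; U {2,3,4,5,6}->{3,4,5,6}
Constraint 3 (Z != U) on D(Z)={3,5,6} D(U)={3,4,5,6}: no change
So after all 3 constraints: D(X) = {2,3,5}

Answer: {2,3,5}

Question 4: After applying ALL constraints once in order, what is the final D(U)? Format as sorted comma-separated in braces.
Answer: {3,4,5,6}

Derivation:
Constraint 1 (Z != U) on D(Z)={3,5,6} D(U)={2,3,4,5,6}: no change
Constraint 2 (X < U) on D(X)={2,3,5,6} D(U)={2,3,4,5,6}: X {2,3,5,6}->{2,3,5}; U {2,3,4,5,6}->{3,4,5,6}
Constraint 3 (Z != U) on D(Z)={3,5,6} D(U)={3,4,5,6}: no change
So after all 3 constraints: D(U) = {3,4,5,6}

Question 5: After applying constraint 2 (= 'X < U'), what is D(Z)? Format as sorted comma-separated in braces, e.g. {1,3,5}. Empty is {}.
Answer: {3,5,6}

Derivation:
Constraint 1 (Z != U) on D(Z)={3,5,6} D(U)={2,3,4,5,6}: no change
Constraint 2 (X < U) on D(X)={2,3,5,6} D(U)={2,3,4,5,6}: X {2,3,5,6}->{2,3,5}; U {2,3,4,5,6}->{3,4,5,6}
So after constraint 2: D(Z) = {3,5,6}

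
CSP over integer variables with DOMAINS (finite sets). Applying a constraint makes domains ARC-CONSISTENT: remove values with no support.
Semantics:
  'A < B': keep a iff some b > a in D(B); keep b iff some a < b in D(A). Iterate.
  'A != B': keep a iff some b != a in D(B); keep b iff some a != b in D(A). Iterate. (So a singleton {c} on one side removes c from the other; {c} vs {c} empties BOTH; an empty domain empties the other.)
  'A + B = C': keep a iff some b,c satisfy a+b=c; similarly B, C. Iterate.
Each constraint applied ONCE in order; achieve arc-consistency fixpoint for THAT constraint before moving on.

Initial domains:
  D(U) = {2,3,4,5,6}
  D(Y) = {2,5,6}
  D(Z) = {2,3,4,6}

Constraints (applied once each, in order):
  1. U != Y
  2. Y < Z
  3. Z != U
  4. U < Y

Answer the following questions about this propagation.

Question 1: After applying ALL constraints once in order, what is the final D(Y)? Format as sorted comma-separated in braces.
Answer: {5}

Derivation:
Constraint 1 (U != Y) on D(U)={2,3,4,5,6} D(Y)={2,5,6}: no change
Constraint 2 (Y < Z) on D(Y)={2,5,6} D(Z)={2,3,4,6}: Y {2,5,6}->{2,5}; Z {2,3,4,6}->{3,4,6}
Constraint 3 (Z != U) on D(Z)={3,4,6} D(U)={2,3,4,5,6}: no change
Constraint 4 (U < Y) on D(U)={2,3,4,5,6} D(Y)={2,5}: U {2,3,4,5,6}->{2,3,4}; Y {2,5}->{5}
So after all 4 constraints: D(Y) = {5}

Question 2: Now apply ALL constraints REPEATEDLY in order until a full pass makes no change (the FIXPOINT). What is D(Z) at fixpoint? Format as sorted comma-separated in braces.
Answer: {6}

Derivation:
pass 0 (initial): D(Z)={2,3,4,6}
pass 1: U {2,3,4,5,6}->{2,3,4}; Y {2,5,6}->{5}; Z {2,3,4,6}->{3,4,6}
pass 2: Z {3,4,6}->{6}
pass 3: no change
Fixpoint after 3 passes: D(Z) = {6}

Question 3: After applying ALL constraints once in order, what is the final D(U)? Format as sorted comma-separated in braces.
Constraint 1 (U != Y) on D(U)={2,3,4,5,6} D(Y)={2,5,6}: no change
Constraint 2 (Y < Z) on D(Y)={2,5,6} D(Z)={2,3,4,6}: Y {2,5,6}->{2,5}; Z {2,3,4,6}->{3,4,6}
Constraint 3 (Z != U) on D(Z)={3,4,6} D(U)={2,3,4,5,6}: no change
Constraint 4 (U < Y) on D(U)={2,3,4,5,6} D(Y)={2,5}: U {2,3,4,5,6}->{2,3,4}; Y {2,5}->{5}
So after all 4 constraints: D(U) = {2,3,4}

Answer: {2,3,4}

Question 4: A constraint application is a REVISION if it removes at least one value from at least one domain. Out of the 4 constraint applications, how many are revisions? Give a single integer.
Constraint 1 (U != Y) on D(U)={2,3,4,5,6} D(Y)={2,5,6}: no change => not a revision
Constraint 2 (Y < Z) on D(Y)={2,5,6} D(Z)={2,3,4,6}: Y {2,5,6}->{2,5}; Z {2,3,4,6}->{3,4,6} => REVISION
Constraint 3 (Z != U) on D(Z)={3,4,6} D(U)={2,3,4,5,6}: no change => not a revision
Constraint 4 (U < Y) on D(U)={2,3,4,5,6} D(Y)={2,5}: U {2,3,4,5,6}->{2,3,4}; Y {2,5}->{5} => REVISION
Total revisions = 2

Answer: 2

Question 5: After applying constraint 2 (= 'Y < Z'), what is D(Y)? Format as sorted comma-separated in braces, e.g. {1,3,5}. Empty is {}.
Constraint 1 (U != Y) on D(U)={2,3,4,5,6} D(Y)={2,5,6}: no change
Constraint 2 (Y < Z) on D(Y)={2,5,6} D(Z)={2,3,4,6}: Y {2,5,6}->{2,5}; Z {2,3,4,6}->{3,4,6}
So after constraint 2: D(Y) = {2,5}

Answer: {2,5}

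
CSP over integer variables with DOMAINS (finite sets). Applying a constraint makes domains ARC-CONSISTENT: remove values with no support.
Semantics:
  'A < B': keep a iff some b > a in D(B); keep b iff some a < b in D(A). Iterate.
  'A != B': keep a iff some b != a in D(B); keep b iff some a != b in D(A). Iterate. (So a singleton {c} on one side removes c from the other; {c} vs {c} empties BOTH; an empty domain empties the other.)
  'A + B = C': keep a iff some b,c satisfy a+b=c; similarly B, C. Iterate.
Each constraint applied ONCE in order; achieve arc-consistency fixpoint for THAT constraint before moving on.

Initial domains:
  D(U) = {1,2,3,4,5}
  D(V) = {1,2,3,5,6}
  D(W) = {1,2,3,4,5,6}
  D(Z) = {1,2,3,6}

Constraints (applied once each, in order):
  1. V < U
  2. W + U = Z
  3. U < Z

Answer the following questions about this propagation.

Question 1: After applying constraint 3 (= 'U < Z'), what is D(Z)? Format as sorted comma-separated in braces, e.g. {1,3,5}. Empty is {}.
Constraint 1 (V < U) on D(V)={1,2,3,5,6} D(U)={1,2,3,4,5}: V {1,2,3,5,6}->{1,2,3}; U {1,2,3,4,5}->{2,3,4,5}
Constraint 2 (W + U = Z) on D(W)={1,2,3,4,5,6} D(U)={2,3,4,5} D(Z)={1,2,3,6}: W {1,2,3,4,5,6}->{1,2,3,4}; Z {1,2,3,6}->{3,6}
Constraint 3 (U < Z) on D(U)={2,3,4,5} D(Z)={3,6}: no change
So after constraint 3: D(Z) = {3,6}

Answer: {3,6}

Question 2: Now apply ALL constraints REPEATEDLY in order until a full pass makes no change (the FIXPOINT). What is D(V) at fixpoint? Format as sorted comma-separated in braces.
Answer: {1,2,3}

Derivation:
pass 0 (initial): D(V)={1,2,3,5,6}
pass 1: U {1,2,3,4,5}->{2,3,4,5}; V {1,2,3,5,6}->{1,2,3}; W {1,2,3,4,5,6}->{1,2,3,4}; Z {1,2,3,6}->{3,6}
pass 2: no change
Fixpoint after 2 passes: D(V) = {1,2,3}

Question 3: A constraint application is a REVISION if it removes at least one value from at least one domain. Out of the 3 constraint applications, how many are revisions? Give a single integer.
Constraint 1 (V < U) on D(V)={1,2,3,5,6} D(U)={1,2,3,4,5}: V {1,2,3,5,6}->{1,2,3}; U {1,2,3,4,5}->{2,3,4,5} => REVISION
Constraint 2 (W + U = Z) on D(W)={1,2,3,4,5,6} D(U)={2,3,4,5} D(Z)={1,2,3,6}: W {1,2,3,4,5,6}->{1,2,3,4}; Z {1,2,3,6}->{3,6} => REVISION
Constraint 3 (U < Z) on D(U)={2,3,4,5} D(Z)={3,6}: no change => not a revision
Total revisions = 2

Answer: 2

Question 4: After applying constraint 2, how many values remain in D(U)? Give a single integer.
Answer: 4

Derivation:
Constraint 1 (V < U) on D(V)={1,2,3,5,6} D(U)={1,2,3,4,5}: V {1,2,3,5,6}->{1,2,3}; U {1,2,3,4,5}->{2,3,4,5}
Constraint 2 (W + U = Z) on D(W)={1,2,3,4,5,6} D(U)={2,3,4,5} D(Z)={1,2,3,6}: W {1,2,3,4,5,6}->{1,2,3,4}; Z {1,2,3,6}->{3,6}
So after constraint 2: D(U)={2,3,4,5}, size = 4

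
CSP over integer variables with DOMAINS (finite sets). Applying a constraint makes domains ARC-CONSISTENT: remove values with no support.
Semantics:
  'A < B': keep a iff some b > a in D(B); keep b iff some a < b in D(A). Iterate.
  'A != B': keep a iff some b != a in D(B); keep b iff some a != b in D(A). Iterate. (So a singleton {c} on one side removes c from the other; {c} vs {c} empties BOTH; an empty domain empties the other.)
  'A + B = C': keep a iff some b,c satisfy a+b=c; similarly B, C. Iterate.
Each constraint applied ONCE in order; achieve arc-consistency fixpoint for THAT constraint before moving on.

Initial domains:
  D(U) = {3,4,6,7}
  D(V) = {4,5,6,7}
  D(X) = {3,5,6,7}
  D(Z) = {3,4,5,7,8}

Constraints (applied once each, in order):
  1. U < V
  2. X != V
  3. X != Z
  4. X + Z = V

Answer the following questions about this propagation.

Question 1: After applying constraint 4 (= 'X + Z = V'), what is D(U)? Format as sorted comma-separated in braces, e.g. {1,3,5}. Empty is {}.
Answer: {3,4,6}

Derivation:
Constraint 1 (U < V) on D(U)={3,4,6,7} D(V)={4,5,6,7}: U {3,4,6,7}->{3,4,6}
Constraint 2 (X != V) on D(X)={3,5,6,7} D(V)={4,5,6,7}: no change
Constraint 3 (X != Z) on D(X)={3,5,6,7} D(Z)={3,4,5,7,8}: no change
Constraint 4 (X + Z = V) on D(X)={3,5,6,7} D(Z)={3,4,5,7,8} D(V)={4,5,6,7}: X {3,5,6,7}->{3}; Z {3,4,5,7,8}->{3,4}; V {4,5,6,7}->{6,7}
So after constraint 4: D(U) = {3,4,6}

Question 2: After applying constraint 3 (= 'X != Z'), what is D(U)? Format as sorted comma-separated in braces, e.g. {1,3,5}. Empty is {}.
Answer: {3,4,6}

Derivation:
Constraint 1 (U < V) on D(U)={3,4,6,7} D(V)={4,5,6,7}: U {3,4,6,7}->{3,4,6}
Constraint 2 (X != V) on D(X)={3,5,6,7} D(V)={4,5,6,7}: no change
Constraint 3 (X != Z) on D(X)={3,5,6,7} D(Z)={3,4,5,7,8}: no change
So after constraint 3: D(U) = {3,4,6}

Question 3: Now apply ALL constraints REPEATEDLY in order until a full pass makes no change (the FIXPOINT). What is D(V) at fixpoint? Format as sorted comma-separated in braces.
Answer: {7}

Derivation:
pass 0 (initial): D(V)={4,5,6,7}
pass 1: U {3,4,6,7}->{3,4,6}; V {4,5,6,7}->{6,7}; X {3,5,6,7}->{3}; Z {3,4,5,7,8}->{3,4}
pass 2: V {6,7}->{7}; Z {3,4}->{4}
pass 3: no change
Fixpoint after 3 passes: D(V) = {7}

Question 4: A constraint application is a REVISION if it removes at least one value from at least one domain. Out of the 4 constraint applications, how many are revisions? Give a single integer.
Answer: 2

Derivation:
Constraint 1 (U < V) on D(U)={3,4,6,7} D(V)={4,5,6,7}: U {3,4,6,7}->{3,4,6} => REVISION
Constraint 2 (X != V) on D(X)={3,5,6,7} D(V)={4,5,6,7}: no change => not a revision
Constraint 3 (X != Z) on D(X)={3,5,6,7} D(Z)={3,4,5,7,8}: no change => not a revision
Constraint 4 (X + Z = V) on D(X)={3,5,6,7} D(Z)={3,4,5,7,8} D(V)={4,5,6,7}: X {3,5,6,7}->{3}; Z {3,4,5,7,8}->{3,4}; V {4,5,6,7}->{6,7} => REVISION
Total revisions = 2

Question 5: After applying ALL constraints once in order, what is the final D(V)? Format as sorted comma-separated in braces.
Answer: {6,7}

Derivation:
Constraint 1 (U < V) on D(U)={3,4,6,7} D(V)={4,5,6,7}: U {3,4,6,7}->{3,4,6}
Constraint 2 (X != V) on D(X)={3,5,6,7} D(V)={4,5,6,7}: no change
Constraint 3 (X != Z) on D(X)={3,5,6,7} D(Z)={3,4,5,7,8}: no change
Constraint 4 (X + Z = V) on D(X)={3,5,6,7} D(Z)={3,4,5,7,8} D(V)={4,5,6,7}: X {3,5,6,7}->{3}; Z {3,4,5,7,8}->{3,4}; V {4,5,6,7}->{6,7}
So after all 4 constraints: D(V) = {6,7}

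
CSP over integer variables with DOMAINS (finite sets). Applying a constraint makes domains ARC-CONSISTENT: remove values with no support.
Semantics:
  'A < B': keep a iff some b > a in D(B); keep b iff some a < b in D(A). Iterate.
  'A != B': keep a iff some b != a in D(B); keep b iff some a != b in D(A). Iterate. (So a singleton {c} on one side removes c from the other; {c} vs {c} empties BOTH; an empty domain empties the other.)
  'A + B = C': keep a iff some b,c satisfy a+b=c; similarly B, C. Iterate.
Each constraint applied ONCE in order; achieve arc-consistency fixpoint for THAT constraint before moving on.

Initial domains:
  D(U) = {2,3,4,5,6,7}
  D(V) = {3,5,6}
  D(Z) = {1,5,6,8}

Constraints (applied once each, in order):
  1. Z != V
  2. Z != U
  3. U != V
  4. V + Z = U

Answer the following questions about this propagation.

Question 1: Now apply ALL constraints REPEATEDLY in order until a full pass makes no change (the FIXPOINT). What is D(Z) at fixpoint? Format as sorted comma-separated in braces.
Answer: {1}

Derivation:
pass 0 (initial): D(Z)={1,5,6,8}
pass 1: U {2,3,4,5,6,7}->{4,6,7}; Z {1,5,6,8}->{1}
pass 2: no change
Fixpoint after 2 passes: D(Z) = {1}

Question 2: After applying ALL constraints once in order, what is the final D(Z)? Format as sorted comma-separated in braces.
Answer: {1}

Derivation:
Constraint 1 (Z != V) on D(Z)={1,5,6,8} D(V)={3,5,6}: no change
Constraint 2 (Z != U) on D(Z)={1,5,6,8} D(U)={2,3,4,5,6,7}: no change
Constraint 3 (U != V) on D(U)={2,3,4,5,6,7} D(V)={3,5,6}: no change
Constraint 4 (V + Z = U) on D(V)={3,5,6} D(Z)={1,5,6,8} D(U)={2,3,4,5,6,7}: Z {1,5,6,8}->{1}; U {2,3,4,5,6,7}->{4,6,7}
So after all 4 constraints: D(Z) = {1}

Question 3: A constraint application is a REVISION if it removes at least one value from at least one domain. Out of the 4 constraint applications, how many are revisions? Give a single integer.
Answer: 1

Derivation:
Constraint 1 (Z != V) on D(Z)={1,5,6,8} D(V)={3,5,6}: no change => not a revision
Constraint 2 (Z != U) on D(Z)={1,5,6,8} D(U)={2,3,4,5,6,7}: no change => not a revision
Constraint 3 (U != V) on D(U)={2,3,4,5,6,7} D(V)={3,5,6}: no change => not a revision
Constraint 4 (V + Z = U) on D(V)={3,5,6} D(Z)={1,5,6,8} D(U)={2,3,4,5,6,7}: Z {1,5,6,8}->{1}; U {2,3,4,5,6,7}->{4,6,7} => REVISION
Total revisions = 1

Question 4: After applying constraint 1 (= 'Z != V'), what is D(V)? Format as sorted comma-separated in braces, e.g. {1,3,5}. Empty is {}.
Answer: {3,5,6}

Derivation:
Constraint 1 (Z != V) on D(Z)={1,5,6,8} D(V)={3,5,6}: no change
So after constraint 1: D(V) = {3,5,6}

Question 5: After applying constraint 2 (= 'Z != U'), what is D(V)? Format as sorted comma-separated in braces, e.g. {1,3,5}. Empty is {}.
Answer: {3,5,6}

Derivation:
Constraint 1 (Z != V) on D(Z)={1,5,6,8} D(V)={3,5,6}: no change
Constraint 2 (Z != U) on D(Z)={1,5,6,8} D(U)={2,3,4,5,6,7}: no change
So after constraint 2: D(V) = {3,5,6}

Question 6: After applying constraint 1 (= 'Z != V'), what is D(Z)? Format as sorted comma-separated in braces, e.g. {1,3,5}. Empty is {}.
Answer: {1,5,6,8}

Derivation:
Constraint 1 (Z != V) on D(Z)={1,5,6,8} D(V)={3,5,6}: no change
So after constraint 1: D(Z) = {1,5,6,8}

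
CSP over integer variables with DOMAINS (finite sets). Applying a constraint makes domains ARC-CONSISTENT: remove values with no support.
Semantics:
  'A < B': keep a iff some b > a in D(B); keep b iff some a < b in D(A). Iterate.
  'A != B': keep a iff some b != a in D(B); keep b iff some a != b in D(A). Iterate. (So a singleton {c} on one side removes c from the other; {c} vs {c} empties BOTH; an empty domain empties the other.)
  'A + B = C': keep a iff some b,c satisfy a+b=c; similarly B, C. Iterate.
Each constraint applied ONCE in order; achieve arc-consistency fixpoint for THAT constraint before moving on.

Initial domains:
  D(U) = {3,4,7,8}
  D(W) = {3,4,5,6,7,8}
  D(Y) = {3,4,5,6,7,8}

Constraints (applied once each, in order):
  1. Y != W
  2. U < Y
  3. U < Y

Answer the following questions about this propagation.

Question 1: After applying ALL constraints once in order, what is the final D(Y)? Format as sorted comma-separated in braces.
Answer: {4,5,6,7,8}

Derivation:
Constraint 1 (Y != W) on D(Y)={3,4,5,6,7,8} D(W)={3,4,5,6,7,8}: no change
Constraint 2 (U < Y) on D(U)={3,4,7,8} D(Y)={3,4,5,6,7,8}: U {3,4,7,8}->{3,4,7}; Y {3,4,5,6,7,8}->{4,5,6,7,8}
Constraint 3 (U < Y) on D(U)={3,4,7} D(Y)={4,5,6,7,8}: no change
So after all 3 constraints: D(Y) = {4,5,6,7,8}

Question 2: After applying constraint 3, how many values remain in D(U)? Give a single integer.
Constraint 1 (Y != W) on D(Y)={3,4,5,6,7,8} D(W)={3,4,5,6,7,8}: no change
Constraint 2 (U < Y) on D(U)={3,4,7,8} D(Y)={3,4,5,6,7,8}: U {3,4,7,8}->{3,4,7}; Y {3,4,5,6,7,8}->{4,5,6,7,8}
Constraint 3 (U < Y) on D(U)={3,4,7} D(Y)={4,5,6,7,8}: no change
So after constraint 3: D(U)={3,4,7}, size = 3

Answer: 3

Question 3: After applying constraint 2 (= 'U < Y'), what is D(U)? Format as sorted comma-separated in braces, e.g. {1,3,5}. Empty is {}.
Answer: {3,4,7}

Derivation:
Constraint 1 (Y != W) on D(Y)={3,4,5,6,7,8} D(W)={3,4,5,6,7,8}: no change
Constraint 2 (U < Y) on D(U)={3,4,7,8} D(Y)={3,4,5,6,7,8}: U {3,4,7,8}->{3,4,7}; Y {3,4,5,6,7,8}->{4,5,6,7,8}
So after constraint 2: D(U) = {3,4,7}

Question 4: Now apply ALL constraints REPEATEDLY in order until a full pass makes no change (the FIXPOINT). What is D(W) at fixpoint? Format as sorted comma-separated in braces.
Answer: {3,4,5,6,7,8}

Derivation:
pass 0 (initial): D(W)={3,4,5,6,7,8}
pass 1: U {3,4,7,8}->{3,4,7}; Y {3,4,5,6,7,8}->{4,5,6,7,8}
pass 2: no change
Fixpoint after 2 passes: D(W) = {3,4,5,6,7,8}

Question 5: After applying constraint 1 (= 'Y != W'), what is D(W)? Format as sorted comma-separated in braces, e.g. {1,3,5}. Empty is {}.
Constraint 1 (Y != W) on D(Y)={3,4,5,6,7,8} D(W)={3,4,5,6,7,8}: no change
So after constraint 1: D(W) = {3,4,5,6,7,8}

Answer: {3,4,5,6,7,8}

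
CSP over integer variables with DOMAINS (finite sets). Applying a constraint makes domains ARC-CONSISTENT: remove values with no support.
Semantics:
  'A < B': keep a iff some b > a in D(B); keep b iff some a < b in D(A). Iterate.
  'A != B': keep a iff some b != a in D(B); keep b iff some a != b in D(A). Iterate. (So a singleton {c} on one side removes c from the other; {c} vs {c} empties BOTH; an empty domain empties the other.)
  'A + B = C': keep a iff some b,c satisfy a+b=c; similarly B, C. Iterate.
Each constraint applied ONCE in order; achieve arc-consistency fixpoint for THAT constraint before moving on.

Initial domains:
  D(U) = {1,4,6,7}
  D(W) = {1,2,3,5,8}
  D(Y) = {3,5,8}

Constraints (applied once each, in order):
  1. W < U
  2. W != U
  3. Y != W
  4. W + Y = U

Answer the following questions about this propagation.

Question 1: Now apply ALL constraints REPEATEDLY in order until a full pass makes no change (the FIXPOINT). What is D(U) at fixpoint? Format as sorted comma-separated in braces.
Answer: {4,6,7}

Derivation:
pass 0 (initial): D(U)={1,4,6,7}
pass 1: U {1,4,6,7}->{4,6,7}; W {1,2,3,5,8}->{1,2,3}; Y {3,5,8}->{3,5}
pass 2: no change
Fixpoint after 2 passes: D(U) = {4,6,7}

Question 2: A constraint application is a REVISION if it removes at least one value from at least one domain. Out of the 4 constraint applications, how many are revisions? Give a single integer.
Answer: 2

Derivation:
Constraint 1 (W < U) on D(W)={1,2,3,5,8} D(U)={1,4,6,7}: W {1,2,3,5,8}->{1,2,3,5}; U {1,4,6,7}->{4,6,7} => REVISION
Constraint 2 (W != U) on D(W)={1,2,3,5} D(U)={4,6,7}: no change => not a revision
Constraint 3 (Y != W) on D(Y)={3,5,8} D(W)={1,2,3,5}: no change => not a revision
Constraint 4 (W + Y = U) on D(W)={1,2,3,5} D(Y)={3,5,8} D(U)={4,6,7}: W {1,2,3,5}->{1,2,3}; Y {3,5,8}->{3,5} => REVISION
Total revisions = 2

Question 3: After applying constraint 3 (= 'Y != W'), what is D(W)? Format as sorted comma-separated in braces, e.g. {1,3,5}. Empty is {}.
Constraint 1 (W < U) on D(W)={1,2,3,5,8} D(U)={1,4,6,7}: W {1,2,3,5,8}->{1,2,3,5}; U {1,4,6,7}->{4,6,7}
Constraint 2 (W != U) on D(W)={1,2,3,5} D(U)={4,6,7}: no change
Constraint 3 (Y != W) on D(Y)={3,5,8} D(W)={1,2,3,5}: no change
So after constraint 3: D(W) = {1,2,3,5}

Answer: {1,2,3,5}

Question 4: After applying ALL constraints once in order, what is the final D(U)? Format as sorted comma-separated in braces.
Constraint 1 (W < U) on D(W)={1,2,3,5,8} D(U)={1,4,6,7}: W {1,2,3,5,8}->{1,2,3,5}; U {1,4,6,7}->{4,6,7}
Constraint 2 (W != U) on D(W)={1,2,3,5} D(U)={4,6,7}: no change
Constraint 3 (Y != W) on D(Y)={3,5,8} D(W)={1,2,3,5}: no change
Constraint 4 (W + Y = U) on D(W)={1,2,3,5} D(Y)={3,5,8} D(U)={4,6,7}: W {1,2,3,5}->{1,2,3}; Y {3,5,8}->{3,5}
So after all 4 constraints: D(U) = {4,6,7}

Answer: {4,6,7}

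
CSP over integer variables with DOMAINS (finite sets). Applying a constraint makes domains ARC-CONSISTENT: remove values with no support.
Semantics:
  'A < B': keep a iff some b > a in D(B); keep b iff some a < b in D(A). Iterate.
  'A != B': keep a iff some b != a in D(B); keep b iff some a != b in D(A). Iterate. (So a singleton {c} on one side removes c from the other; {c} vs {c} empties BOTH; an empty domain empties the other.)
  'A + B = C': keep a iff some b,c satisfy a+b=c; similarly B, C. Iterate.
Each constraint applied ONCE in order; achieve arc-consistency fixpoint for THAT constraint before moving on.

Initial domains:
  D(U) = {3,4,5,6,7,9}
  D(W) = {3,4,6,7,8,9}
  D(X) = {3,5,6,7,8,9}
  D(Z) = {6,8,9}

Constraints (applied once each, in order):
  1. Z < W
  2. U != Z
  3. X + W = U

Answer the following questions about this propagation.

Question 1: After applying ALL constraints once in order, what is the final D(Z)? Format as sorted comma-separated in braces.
Answer: {6,8}

Derivation:
Constraint 1 (Z < W) on D(Z)={6,8,9} D(W)={3,4,6,7,8,9}: Z {6,8,9}->{6,8}; W {3,4,6,7,8,9}->{7,8,9}
Constraint 2 (U != Z) on D(U)={3,4,5,6,7,9} D(Z)={6,8}: no change
Constraint 3 (X + W = U) on D(X)={3,5,6,7,8,9} D(W)={7,8,9} D(U)={3,4,5,6,7,9}: X {3,5,6,7,8,9}->{}; W {7,8,9}->{}; U {3,4,5,6,7,9}->{}
So after all 3 constraints: D(Z) = {6,8}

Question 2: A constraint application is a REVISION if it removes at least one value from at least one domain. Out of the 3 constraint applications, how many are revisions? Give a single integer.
Constraint 1 (Z < W) on D(Z)={6,8,9} D(W)={3,4,6,7,8,9}: Z {6,8,9}->{6,8}; W {3,4,6,7,8,9}->{7,8,9} => REVISION
Constraint 2 (U != Z) on D(U)={3,4,5,6,7,9} D(Z)={6,8}: no change => not a revision
Constraint 3 (X + W = U) on D(X)={3,5,6,7,8,9} D(W)={7,8,9} D(U)={3,4,5,6,7,9}: X {3,5,6,7,8,9}->{}; W {7,8,9}->{}; U {3,4,5,6,7,9}->{} => REVISION
Total revisions = 2

Answer: 2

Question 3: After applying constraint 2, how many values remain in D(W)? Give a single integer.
Constraint 1 (Z < W) on D(Z)={6,8,9} D(W)={3,4,6,7,8,9}: Z {6,8,9}->{6,8}; W {3,4,6,7,8,9}->{7,8,9}
Constraint 2 (U != Z) on D(U)={3,4,5,6,7,9} D(Z)={6,8}: no change
So after constraint 2: D(W)={7,8,9}, size = 3

Answer: 3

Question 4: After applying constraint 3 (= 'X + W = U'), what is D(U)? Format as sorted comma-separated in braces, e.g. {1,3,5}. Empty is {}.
Constraint 1 (Z < W) on D(Z)={6,8,9} D(W)={3,4,6,7,8,9}: Z {6,8,9}->{6,8}; W {3,4,6,7,8,9}->{7,8,9}
Constraint 2 (U != Z) on D(U)={3,4,5,6,7,9} D(Z)={6,8}: no change
Constraint 3 (X + W = U) on D(X)={3,5,6,7,8,9} D(W)={7,8,9} D(U)={3,4,5,6,7,9}: X {3,5,6,7,8,9}->{}; W {7,8,9}->{}; U {3,4,5,6,7,9}->{}
So after constraint 3: D(U) = {}

Answer: {}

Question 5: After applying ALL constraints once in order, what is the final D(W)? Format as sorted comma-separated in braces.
Answer: {}

Derivation:
Constraint 1 (Z < W) on D(Z)={6,8,9} D(W)={3,4,6,7,8,9}: Z {6,8,9}->{6,8}; W {3,4,6,7,8,9}->{7,8,9}
Constraint 2 (U != Z) on D(U)={3,4,5,6,7,9} D(Z)={6,8}: no change
Constraint 3 (X + W = U) on D(X)={3,5,6,7,8,9} D(W)={7,8,9} D(U)={3,4,5,6,7,9}: X {3,5,6,7,8,9}->{}; W {7,8,9}->{}; U {3,4,5,6,7,9}->{}
So after all 3 constraints: D(W) = {}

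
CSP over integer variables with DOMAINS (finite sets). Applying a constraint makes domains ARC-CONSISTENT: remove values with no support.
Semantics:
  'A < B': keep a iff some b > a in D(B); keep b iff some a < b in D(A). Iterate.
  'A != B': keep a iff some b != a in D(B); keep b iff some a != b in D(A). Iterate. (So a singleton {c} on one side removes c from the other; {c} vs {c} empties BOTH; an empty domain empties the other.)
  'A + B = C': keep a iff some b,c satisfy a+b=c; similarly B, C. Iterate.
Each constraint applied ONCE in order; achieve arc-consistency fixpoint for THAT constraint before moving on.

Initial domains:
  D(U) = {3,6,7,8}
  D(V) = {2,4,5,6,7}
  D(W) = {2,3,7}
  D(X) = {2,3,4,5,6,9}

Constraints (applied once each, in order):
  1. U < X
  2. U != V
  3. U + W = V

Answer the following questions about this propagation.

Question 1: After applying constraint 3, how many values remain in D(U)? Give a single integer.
Answer: 1

Derivation:
Constraint 1 (U < X) on D(U)={3,6,7,8} D(X)={2,3,4,5,6,9}: X {2,3,4,5,6,9}->{4,5,6,9}
Constraint 2 (U != V) on D(U)={3,6,7,8} D(V)={2,4,5,6,7}: no change
Constraint 3 (U + W = V) on D(U)={3,6,7,8} D(W)={2,3,7} D(V)={2,4,5,6,7}: U {3,6,7,8}->{3}; W {2,3,7}->{2,3}; V {2,4,5,6,7}->{5,6}
So after constraint 3: D(U)={3}, size = 1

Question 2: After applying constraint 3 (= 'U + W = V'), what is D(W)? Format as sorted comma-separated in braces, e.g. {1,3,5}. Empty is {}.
Answer: {2,3}

Derivation:
Constraint 1 (U < X) on D(U)={3,6,7,8} D(X)={2,3,4,5,6,9}: X {2,3,4,5,6,9}->{4,5,6,9}
Constraint 2 (U != V) on D(U)={3,6,7,8} D(V)={2,4,5,6,7}: no change
Constraint 3 (U + W = V) on D(U)={3,6,7,8} D(W)={2,3,7} D(V)={2,4,5,6,7}: U {3,6,7,8}->{3}; W {2,3,7}->{2,3}; V {2,4,5,6,7}->{5,6}
So after constraint 3: D(W) = {2,3}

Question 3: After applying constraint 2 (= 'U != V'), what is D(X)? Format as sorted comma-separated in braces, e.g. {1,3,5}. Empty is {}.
Constraint 1 (U < X) on D(U)={3,6,7,8} D(X)={2,3,4,5,6,9}: X {2,3,4,5,6,9}->{4,5,6,9}
Constraint 2 (U != V) on D(U)={3,6,7,8} D(V)={2,4,5,6,7}: no change
So after constraint 2: D(X) = {4,5,6,9}

Answer: {4,5,6,9}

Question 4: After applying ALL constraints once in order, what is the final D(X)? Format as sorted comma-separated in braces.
Constraint 1 (U < X) on D(U)={3,6,7,8} D(X)={2,3,4,5,6,9}: X {2,3,4,5,6,9}->{4,5,6,9}
Constraint 2 (U != V) on D(U)={3,6,7,8} D(V)={2,4,5,6,7}: no change
Constraint 3 (U + W = V) on D(U)={3,6,7,8} D(W)={2,3,7} D(V)={2,4,5,6,7}: U {3,6,7,8}->{3}; W {2,3,7}->{2,3}; V {2,4,5,6,7}->{5,6}
So after all 3 constraints: D(X) = {4,5,6,9}

Answer: {4,5,6,9}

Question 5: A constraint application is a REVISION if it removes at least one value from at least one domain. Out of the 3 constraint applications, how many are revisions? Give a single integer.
Constraint 1 (U < X) on D(U)={3,6,7,8} D(X)={2,3,4,5,6,9}: X {2,3,4,5,6,9}->{4,5,6,9} => REVISION
Constraint 2 (U != V) on D(U)={3,6,7,8} D(V)={2,4,5,6,7}: no change => not a revision
Constraint 3 (U + W = V) on D(U)={3,6,7,8} D(W)={2,3,7} D(V)={2,4,5,6,7}: U {3,6,7,8}->{3}; W {2,3,7}->{2,3}; V {2,4,5,6,7}->{5,6} => REVISION
Total revisions = 2

Answer: 2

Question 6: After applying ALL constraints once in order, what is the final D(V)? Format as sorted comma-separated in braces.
Answer: {5,6}

Derivation:
Constraint 1 (U < X) on D(U)={3,6,7,8} D(X)={2,3,4,5,6,9}: X {2,3,4,5,6,9}->{4,5,6,9}
Constraint 2 (U != V) on D(U)={3,6,7,8} D(V)={2,4,5,6,7}: no change
Constraint 3 (U + W = V) on D(U)={3,6,7,8} D(W)={2,3,7} D(V)={2,4,5,6,7}: U {3,6,7,8}->{3}; W {2,3,7}->{2,3}; V {2,4,5,6,7}->{5,6}
So after all 3 constraints: D(V) = {5,6}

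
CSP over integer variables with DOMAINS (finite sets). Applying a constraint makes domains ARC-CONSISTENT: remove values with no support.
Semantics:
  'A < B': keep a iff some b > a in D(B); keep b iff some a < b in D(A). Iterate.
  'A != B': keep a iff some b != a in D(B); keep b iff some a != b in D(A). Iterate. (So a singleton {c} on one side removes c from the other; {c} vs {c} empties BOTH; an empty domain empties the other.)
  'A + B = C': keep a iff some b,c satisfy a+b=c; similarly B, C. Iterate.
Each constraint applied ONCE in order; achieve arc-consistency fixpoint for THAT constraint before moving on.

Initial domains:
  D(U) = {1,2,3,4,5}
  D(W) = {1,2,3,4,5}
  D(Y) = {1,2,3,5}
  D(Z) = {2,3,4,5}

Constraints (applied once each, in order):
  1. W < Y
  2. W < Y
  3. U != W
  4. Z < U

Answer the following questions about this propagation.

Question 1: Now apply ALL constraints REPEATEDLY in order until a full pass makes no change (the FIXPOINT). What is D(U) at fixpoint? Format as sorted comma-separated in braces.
pass 0 (initial): D(U)={1,2,3,4,5}
pass 1: U {1,2,3,4,5}->{3,4,5}; W {1,2,3,4,5}->{1,2,3,4}; Y {1,2,3,5}->{2,3,5}; Z {2,3,4,5}->{2,3,4}
pass 2: no change
Fixpoint after 2 passes: D(U) = {3,4,5}

Answer: {3,4,5}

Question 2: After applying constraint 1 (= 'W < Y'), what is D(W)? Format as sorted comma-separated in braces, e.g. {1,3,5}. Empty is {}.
Constraint 1 (W < Y) on D(W)={1,2,3,4,5} D(Y)={1,2,3,5}: W {1,2,3,4,5}->{1,2,3,4}; Y {1,2,3,5}->{2,3,5}
So after constraint 1: D(W) = {1,2,3,4}

Answer: {1,2,3,4}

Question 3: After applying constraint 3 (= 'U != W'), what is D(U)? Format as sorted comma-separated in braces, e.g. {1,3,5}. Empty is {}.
Constraint 1 (W < Y) on D(W)={1,2,3,4,5} D(Y)={1,2,3,5}: W {1,2,3,4,5}->{1,2,3,4}; Y {1,2,3,5}->{2,3,5}
Constraint 2 (W < Y) on D(W)={1,2,3,4} D(Y)={2,3,5}: no change
Constraint 3 (U != W) on D(U)={1,2,3,4,5} D(W)={1,2,3,4}: no change
So after constraint 3: D(U) = {1,2,3,4,5}

Answer: {1,2,3,4,5}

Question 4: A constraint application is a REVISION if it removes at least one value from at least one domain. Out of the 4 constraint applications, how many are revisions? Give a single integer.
Answer: 2

Derivation:
Constraint 1 (W < Y) on D(W)={1,2,3,4,5} D(Y)={1,2,3,5}: W {1,2,3,4,5}->{1,2,3,4}; Y {1,2,3,5}->{2,3,5} => REVISION
Constraint 2 (W < Y) on D(W)={1,2,3,4} D(Y)={2,3,5}: no change => not a revision
Constraint 3 (U != W) on D(U)={1,2,3,4,5} D(W)={1,2,3,4}: no change => not a revision
Constraint 4 (Z < U) on D(Z)={2,3,4,5} D(U)={1,2,3,4,5}: Z {2,3,4,5}->{2,3,4}; U {1,2,3,4,5}->{3,4,5} => REVISION
Total revisions = 2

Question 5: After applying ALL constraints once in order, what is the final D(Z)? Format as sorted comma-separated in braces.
Constraint 1 (W < Y) on D(W)={1,2,3,4,5} D(Y)={1,2,3,5}: W {1,2,3,4,5}->{1,2,3,4}; Y {1,2,3,5}->{2,3,5}
Constraint 2 (W < Y) on D(W)={1,2,3,4} D(Y)={2,3,5}: no change
Constraint 3 (U != W) on D(U)={1,2,3,4,5} D(W)={1,2,3,4}: no change
Constraint 4 (Z < U) on D(Z)={2,3,4,5} D(U)={1,2,3,4,5}: Z {2,3,4,5}->{2,3,4}; U {1,2,3,4,5}->{3,4,5}
So after all 4 constraints: D(Z) = {2,3,4}

Answer: {2,3,4}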